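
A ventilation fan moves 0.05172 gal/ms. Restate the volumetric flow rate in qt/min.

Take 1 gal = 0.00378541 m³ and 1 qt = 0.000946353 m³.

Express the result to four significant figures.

1.241×10⁴ qt/min

0.05172 gal/ms × 0.00378541 m³/gal ÷ 0.001 s/ms = 0.195781 m³/s
0.195781 m³/s ÷ 0.000946353 m³/qt × 60 s/min = 12412.8 qt/min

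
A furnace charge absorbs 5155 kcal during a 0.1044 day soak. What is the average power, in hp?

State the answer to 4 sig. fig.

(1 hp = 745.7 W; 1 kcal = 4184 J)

3.207 hp

5155 kcal × 4184 → 2.15685×10⁷ J
0.1044 day × 86400 → 9020.16 s
P = E / t = 2.15685×10⁷ J / 9020.16 s = 2391.14 W
2391.14 W ÷ (745.7 W/hp) = 3.20657 hp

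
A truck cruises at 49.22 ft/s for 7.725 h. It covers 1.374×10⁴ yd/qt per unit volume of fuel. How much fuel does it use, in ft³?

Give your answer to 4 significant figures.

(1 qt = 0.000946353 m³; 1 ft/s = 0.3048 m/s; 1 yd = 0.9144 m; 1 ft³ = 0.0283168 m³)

1.110 ft³

49.22 ft/s → 15.0023 m/s
7.725 h → 27810 s
d = v × t = 15.0023 × 27810 = 417214 m
1.374×10⁴ yd/qt → 1.32761×10⁷ m/m³
V = d / (distance per unit fuel) = 417214 / 1.32761×10⁷ = 0.0314259 m³
In ft³: 0.0314259 / 0.0283168 = 1.1098 ft³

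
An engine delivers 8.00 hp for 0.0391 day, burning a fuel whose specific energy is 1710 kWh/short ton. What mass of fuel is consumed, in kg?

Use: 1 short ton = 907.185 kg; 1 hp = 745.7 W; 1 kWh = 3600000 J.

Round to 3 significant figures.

2.97 kg

8.00 hp → 5965.6 W
0.0391 day → 3378.24 s
E = P × t = 5965.6 × 3378.24 = 2.01532×10⁷ J
1710 kWh/short ton → 6.78583×10⁶ J/kg
m = E / e_s = 2.01532×10⁷ / 6.78583×10⁶ = 2.96989 kg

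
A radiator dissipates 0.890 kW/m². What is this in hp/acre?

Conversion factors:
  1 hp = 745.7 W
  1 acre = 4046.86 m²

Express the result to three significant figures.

0.890 kW/m² × 1000 W/kW = 890 W/m²
890 W/m² ÷ 745.7 W/hp × 4046.86 m²/acre = 4829.97 hp/acre

4830 hp/acre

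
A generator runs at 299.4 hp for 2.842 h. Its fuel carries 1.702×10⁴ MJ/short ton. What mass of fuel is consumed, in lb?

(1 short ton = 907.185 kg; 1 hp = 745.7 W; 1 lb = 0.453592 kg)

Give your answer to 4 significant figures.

299.4 hp → 223263 W
2.842 h → 10231.2 s
E = P × t = 223263 × 10231.2 = 2.28425×10⁹ J
1.702×10⁴ MJ/short ton → 1.87613×10⁷ J/kg
m = E / e_s = 2.28425×10⁹ / 1.87613×10⁷ = 121.753 kg
In lb: 121.753 / 0.453592 = 268.42 lb

268.4 lb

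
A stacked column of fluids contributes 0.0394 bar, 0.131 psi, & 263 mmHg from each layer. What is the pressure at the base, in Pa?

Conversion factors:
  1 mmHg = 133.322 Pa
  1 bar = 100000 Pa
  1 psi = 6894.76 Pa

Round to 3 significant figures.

0.0394 bar × 100000 = 3940 Pa
0.131 psi × 6894.76 = 903.214 Pa
263 mmHg × 133.322 = 35063.7 Pa
Total: 3940 + 903.214 + 35063.7 = 39906.9 Pa

3.99×10⁴ Pa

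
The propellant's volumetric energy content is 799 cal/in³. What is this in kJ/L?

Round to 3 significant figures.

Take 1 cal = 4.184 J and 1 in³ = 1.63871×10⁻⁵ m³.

204 kJ/L

799 cal/in³ × 4.184 J/cal ÷ 1.63871×10⁻⁵ m³/in³ = 2.04003×10⁸ J/m³
2.04003×10⁸ J/m³ ÷ 1000 J/kJ × 0.001 m³/L = 204.003 kJ/L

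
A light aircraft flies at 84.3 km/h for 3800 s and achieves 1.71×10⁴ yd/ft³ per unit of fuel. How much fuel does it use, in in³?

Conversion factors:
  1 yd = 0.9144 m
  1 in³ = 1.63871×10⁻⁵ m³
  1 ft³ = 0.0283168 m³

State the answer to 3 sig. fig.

9830 in³

84.3 km/h → 23.4167 m/s
d = v × t = 23.4167 × 3800 = 88983.5 m
1.71×10⁴ yd/ft³ → 552190 m/m³
V = d / (distance per unit fuel) = 88983.5 / 552190 = 0.161147 m³
In in³: 0.161147 / 1.63871×10⁻⁵ = 9833.77 in³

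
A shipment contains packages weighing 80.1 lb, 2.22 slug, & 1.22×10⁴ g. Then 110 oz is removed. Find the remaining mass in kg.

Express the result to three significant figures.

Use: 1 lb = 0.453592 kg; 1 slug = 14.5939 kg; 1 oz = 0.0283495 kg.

77.8 kg

80.1 lb × 0.453592 = 36.3327 kg
2.22 slug × 14.5939 = 32.3985 kg
1.22×10⁴ g × 0.001 = 12.2 kg
110 oz × 0.0283495 = 3.11844 kg
Result: 36.3327 + 32.3985 + 12.2 − 3.11844 = 77.8128 kg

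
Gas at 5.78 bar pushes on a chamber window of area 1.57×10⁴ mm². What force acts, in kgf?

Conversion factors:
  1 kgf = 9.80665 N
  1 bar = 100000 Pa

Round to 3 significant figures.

5.78 bar × 100000 → 578000 Pa
1.57×10⁴ mm² × 10⁻⁶ → 0.0157 m²
F = P × A = 578000 Pa × 0.0157 m² = 9074.6 N
9074.6 N ÷ (9.80665 N/kgf) = 925.352 kgf

925 kgf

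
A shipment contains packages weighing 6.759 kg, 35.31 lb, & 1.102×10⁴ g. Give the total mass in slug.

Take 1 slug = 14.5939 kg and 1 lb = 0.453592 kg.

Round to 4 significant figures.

2.316 slug

6.759 kg (already kg)
35.31 lb × 0.453592 = 16.0163 kg
1.102×10⁴ g × 0.001 = 11.02 kg
Combined: 6.759 + 16.0163 + 11.02 = 33.7953 kg
In slug: 33.7953 / 14.5939 = 2.31571 slug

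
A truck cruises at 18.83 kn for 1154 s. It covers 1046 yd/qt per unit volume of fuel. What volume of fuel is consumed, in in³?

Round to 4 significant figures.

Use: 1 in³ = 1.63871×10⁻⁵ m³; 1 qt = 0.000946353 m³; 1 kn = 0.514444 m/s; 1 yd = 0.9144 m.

18.83 kn → 9.68698 m/s
d = v × t = 9.68698 × 1154 = 11178.8 m
1046 yd/qt → 1.01068×10⁶ m/m³
V = d / (distance per unit fuel) = 11178.8 / 1.01068×10⁶ = 0.0110607 m³
In in³: 0.0110607 / 1.63871×10⁻⁵ = 674.964 in³

675.0 in³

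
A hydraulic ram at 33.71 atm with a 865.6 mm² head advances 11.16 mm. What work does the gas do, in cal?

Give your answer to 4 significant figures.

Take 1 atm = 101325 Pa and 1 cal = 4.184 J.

7.886 cal

33.71 atm → 3.41567×10⁶ Pa
865.6 mm² → 8.656×10⁻⁴ m²
F = P × A = 3.41567×10⁶ × 8.656×10⁻⁴ = 2956.6 N
11.16 mm → 0.01116 m
W = F × d = 2956.6 × 0.01116 = 32.9957 J
In cal: 32.9957 / 4.184 = 7.88616 cal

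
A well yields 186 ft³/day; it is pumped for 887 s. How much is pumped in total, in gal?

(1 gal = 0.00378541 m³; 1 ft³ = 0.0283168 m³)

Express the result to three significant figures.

14.3 gal

186 ft³/day → 6.09598×10⁻⁵ m³/s
V = Q × t = 6.09598×10⁻⁵ × 887 = 0.0540713 m³
In gal: 0.0540713 / 0.00378541 = 14.2841 gal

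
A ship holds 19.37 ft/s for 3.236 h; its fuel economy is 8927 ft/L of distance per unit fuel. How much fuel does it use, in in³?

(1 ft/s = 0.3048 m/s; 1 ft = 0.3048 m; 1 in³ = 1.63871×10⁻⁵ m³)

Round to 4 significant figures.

19.37 ft/s → 5.90398 m/s
3.236 h → 11649.6 s
d = v × t = 5.90398 × 11649.6 = 68779 m
8927 ft/L → 2.72095×10⁶ m/m³
V = d / (distance per unit fuel) = 68779 / 2.72095×10⁶ = 0.0252776 m³
In in³: 0.0252776 / 1.63871×10⁻⁵ = 1542.53 in³

1543 in³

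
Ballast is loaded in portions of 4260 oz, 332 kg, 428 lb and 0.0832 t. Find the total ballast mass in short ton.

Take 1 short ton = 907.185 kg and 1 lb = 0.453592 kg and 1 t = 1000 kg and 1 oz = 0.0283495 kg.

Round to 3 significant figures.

0.805 short ton

4260 oz × 0.0283495 → 120.769 kg
332 kg (already kg)
428 lb × 0.453592 → 194.137 kg
0.0832 t × 1000 → 83.2 kg
Sum: 120.769 + 332 + 194.137 + 83.2 = 730.106 kg
In short ton: 730.106 / 907.185 = 0.804804 short ton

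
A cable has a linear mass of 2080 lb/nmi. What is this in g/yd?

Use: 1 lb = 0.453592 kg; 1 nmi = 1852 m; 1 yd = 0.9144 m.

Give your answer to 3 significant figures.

466 g/yd

2080 lb/nmi × 0.453592 kg/lb ÷ 1852 m/nmi = 0.509434 kg/m
0.509434 kg/m ÷ 0.001 kg/g × 0.9144 m/yd = 465.826 g/yd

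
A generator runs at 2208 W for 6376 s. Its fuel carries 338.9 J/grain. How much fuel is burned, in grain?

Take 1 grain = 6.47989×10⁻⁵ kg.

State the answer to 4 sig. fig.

4.154×10⁴ grain

E = P × t = 2208 × 6376 = 1.40782×10⁷ J
338.9 J/grain → 5.23003×10⁶ J/kg
m = E / e_s = 1.40782×10⁷ / 5.23003×10⁶ = 2.6918 kg
In grain: 2.6918 / 6.47989×10⁻⁵ = 41540.8 grain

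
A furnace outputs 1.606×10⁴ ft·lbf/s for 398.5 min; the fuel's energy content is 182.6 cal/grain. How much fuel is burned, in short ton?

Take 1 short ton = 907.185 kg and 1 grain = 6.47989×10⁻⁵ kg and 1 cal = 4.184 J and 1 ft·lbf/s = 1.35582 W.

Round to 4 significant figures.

1.606×10⁴ ft·lbf/s → 21774.5 W
398.5 min → 23910 s
E = P × t = 21774.5 × 23910 = 5.20628×10⁸ J
182.6 cal/grain → 1.17903×10⁷ J/kg
m = E / e_s = 5.20628×10⁸ / 1.17903×10⁷ = 44.1573 kg
In short ton: 44.1573 / 907.185 = 0.0486751 short ton

0.04868 short ton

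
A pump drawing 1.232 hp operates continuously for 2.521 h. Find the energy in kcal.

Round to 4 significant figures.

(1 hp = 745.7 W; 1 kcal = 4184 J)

1993 kcal

1.232 hp × 745.7 → 918.702 W
2.521 h × 3600 → 9075.6 s
E = P × t = 918.702 W × 9075.6 s = 8.33777×10⁶ J
8.33777×10⁶ J ÷ (4184 J/kcal) = 1992.77 kcal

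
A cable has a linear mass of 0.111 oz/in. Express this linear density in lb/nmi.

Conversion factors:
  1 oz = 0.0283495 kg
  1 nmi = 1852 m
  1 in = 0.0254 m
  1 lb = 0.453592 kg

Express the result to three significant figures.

0.111 oz/in × 0.0283495 kg/oz ÷ 0.0254 m/in = 0.12389 kg/m
0.12389 kg/m ÷ 0.453592 kg/lb × 1852 m/nmi = 505.838 lb/nmi

506 lb/nmi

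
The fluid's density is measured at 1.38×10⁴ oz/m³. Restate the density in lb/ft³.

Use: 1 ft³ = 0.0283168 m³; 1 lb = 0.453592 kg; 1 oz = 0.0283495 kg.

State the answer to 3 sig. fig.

1.38×10⁴ oz/m³ × 0.0283495 kg/oz = 391.223 kg/m³
391.223 kg/m³ ÷ 0.453592 kg/lb × 0.0283168 m³/ft³ = 24.4232 lb/ft³

24.4 lb/ft³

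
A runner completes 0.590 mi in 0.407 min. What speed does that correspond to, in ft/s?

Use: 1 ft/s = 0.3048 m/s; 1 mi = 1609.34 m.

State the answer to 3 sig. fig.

128 ft/s

0.590 mi × 1609.34 = 949.511 m
0.407 min × 60 = 24.42 s
v = d / t = 949.511 m / 24.42 s = 38.8825 m/s
38.8825 m/s ÷ (0.3048 m/s/ft/s) = 127.567 ft/s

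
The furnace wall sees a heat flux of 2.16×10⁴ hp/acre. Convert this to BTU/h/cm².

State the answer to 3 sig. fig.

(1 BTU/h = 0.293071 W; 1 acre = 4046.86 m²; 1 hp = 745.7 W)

2.16×10⁴ hp/acre × 745.7 W/hp ÷ 4046.86 m²/acre = 3980.15 W/m²
3980.15 W/m² ÷ 0.293071 W/BTU/h × 0.0001 m²/cm² = 1.35808 BTU/h/cm²

1.36 BTU/h/cm²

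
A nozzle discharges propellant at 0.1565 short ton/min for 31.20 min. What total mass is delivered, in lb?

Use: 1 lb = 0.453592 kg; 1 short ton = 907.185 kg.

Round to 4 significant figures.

0.1565 short ton/min → 2.36624 kg/s
31.20 min → 1872 s
m = ṁ × t = 2.36624 × 1872 = 4429.6 kg
In lb: 4429.6 / 0.453592 = 9765.6 lb

9766 lb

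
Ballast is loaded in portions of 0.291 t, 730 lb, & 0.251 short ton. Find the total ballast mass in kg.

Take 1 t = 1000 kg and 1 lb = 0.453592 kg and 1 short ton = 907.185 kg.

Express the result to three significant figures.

0.291 t × 1000 = 291 kg
730 lb × 0.453592 = 331.122 kg
0.251 short ton × 907.185 = 227.703 kg
Sum: 291 + 331.122 + 227.703 = 849.825 kg

850 kg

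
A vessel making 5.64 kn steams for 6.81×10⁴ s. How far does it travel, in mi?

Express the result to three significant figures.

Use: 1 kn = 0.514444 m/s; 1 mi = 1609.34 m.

123 mi

5.64 kn × 0.514444 → 2.90146 m/s
d = v × t = 2.90146 m/s × 68100 s = 197589 m
197589 m ÷ (1609.34 m/mi) = 122.776 mi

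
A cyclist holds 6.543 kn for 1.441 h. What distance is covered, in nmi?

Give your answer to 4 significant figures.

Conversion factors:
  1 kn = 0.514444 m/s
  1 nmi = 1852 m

6.543 kn × 0.514444 → 3.36601 m/s
1.441 h × 3600 → 5187.6 s
d = v × t = 3.36601 m/s × 5187.6 s = 17461.5 m
17461.5 m ÷ (1852 m/nmi) = 9.42846 nmi

9.428 nmi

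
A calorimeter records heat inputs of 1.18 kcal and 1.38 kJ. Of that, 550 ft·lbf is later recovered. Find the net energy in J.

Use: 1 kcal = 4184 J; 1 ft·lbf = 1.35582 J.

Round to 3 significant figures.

5570 J

1.18 kcal × 4184 → 4937.12 J
1.38 kJ × 1000 → 1380 J
550 ft·lbf × 1.35582 → 745.701 J
Sum: 4937.12 + 1380 − 745.701 = 5571.42 J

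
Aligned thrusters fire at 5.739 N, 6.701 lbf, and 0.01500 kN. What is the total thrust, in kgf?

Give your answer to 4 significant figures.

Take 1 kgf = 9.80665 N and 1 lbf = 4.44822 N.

5.154 kgf

5.739 N (already N)
6.701 lbf × 4.44822 = 29.8075 N
0.01500 kN × 1000 = 15 N
Total: 5.739 + 29.8075 + 15 = 50.5465 N
In kgf: 50.5465 / 9.80665 = 5.15431 kgf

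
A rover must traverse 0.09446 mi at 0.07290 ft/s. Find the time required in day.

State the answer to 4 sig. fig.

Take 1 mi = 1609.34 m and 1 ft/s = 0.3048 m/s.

0.09446 mi × 1609.34 = 152.018 m
0.07290 ft/s × 0.3048 = 0.0222199 m/s
t = d / v = 152.018 m / 0.0222199 m/s = 6841.52 s
6841.52 s ÷ (86400 s/day) = 0.0791843 day

0.07918 day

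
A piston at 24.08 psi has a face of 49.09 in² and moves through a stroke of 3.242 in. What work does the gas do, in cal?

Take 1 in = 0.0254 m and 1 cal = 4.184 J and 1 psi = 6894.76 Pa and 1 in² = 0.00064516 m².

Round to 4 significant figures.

103.5 cal

24.08 psi → 166026 Pa
49.09 in² → 0.0316709 m²
F = P × A = 166026 × 0.0316709 = 5258.19 N
3.242 in → 0.0823468 m
W = F × d = 5258.19 × 0.0823468 = 432.995 J
In cal: 432.995 / 4.184 = 103.488 cal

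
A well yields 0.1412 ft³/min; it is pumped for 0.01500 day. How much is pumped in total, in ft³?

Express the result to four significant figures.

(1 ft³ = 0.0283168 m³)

0.1412 ft³/min → 6.66389×10⁻⁵ m³/s
0.01500 day → 1296 s
V = Q × t = 6.66389×10⁻⁵ × 1296 = 0.086364 m³
In ft³: 0.086364 / 0.0283168 = 3.04992 ft³

3.050 ft³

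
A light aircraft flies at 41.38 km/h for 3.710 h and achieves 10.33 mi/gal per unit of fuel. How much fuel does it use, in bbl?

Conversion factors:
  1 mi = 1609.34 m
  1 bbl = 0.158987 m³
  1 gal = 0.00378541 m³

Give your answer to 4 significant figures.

41.38 km/h → 11.4944 m/s
3.710 h → 13356 s
d = v × t = 11.4944 × 13356 = 153519 m
10.33 mi/gal → 4.39173×10⁶ m/m³
V = d / (distance per unit fuel) = 153519 / 4.39173×10⁶ = 0.0349564 m³
In bbl: 0.0349564 / 0.158987 = 0.21987 bbl

0.2199 bbl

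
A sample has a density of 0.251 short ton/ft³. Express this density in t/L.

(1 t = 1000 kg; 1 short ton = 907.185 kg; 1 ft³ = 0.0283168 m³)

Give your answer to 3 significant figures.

0.00804 t/L

0.251 short ton/ft³ × 907.185 kg/short ton ÷ 0.0283168 m³/ft³ = 8041.28 kg/m³
8041.28 kg/m³ ÷ 1000 kg/t × 0.001 m³/L = 0.00804128 t/L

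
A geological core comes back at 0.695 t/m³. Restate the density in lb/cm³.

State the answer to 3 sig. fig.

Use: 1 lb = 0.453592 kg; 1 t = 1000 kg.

0.00153 lb/cm³

0.695 t/m³ × 1000 kg/t = 695 kg/m³
695 kg/m³ ÷ 0.453592 kg/lb × 10⁻⁶ m³/cm³ = 0.00153221 lb/cm³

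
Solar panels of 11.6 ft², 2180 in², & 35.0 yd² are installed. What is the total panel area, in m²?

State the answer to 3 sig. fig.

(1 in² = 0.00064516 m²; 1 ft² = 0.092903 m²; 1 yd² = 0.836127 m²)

31.7 m²

11.6 ft² × 0.092903 = 1.07767 m²
2180 in² × 0.00064516 = 1.40645 m²
35.0 yd² × 0.836127 = 29.2644 m²
Sum: 1.07767 + 1.40645 + 29.2644 = 31.7485 m²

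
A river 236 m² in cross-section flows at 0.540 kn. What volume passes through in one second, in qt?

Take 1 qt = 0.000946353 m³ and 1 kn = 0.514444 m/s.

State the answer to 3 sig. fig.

6.93×10⁴ qt

0.540 kn × 0.514444 → 0.2778 m/s
V = v × A × t = 0.2778 m/s × 236 m² × 1 s = 65.5608 m³
65.5608 m³ ÷ (0.000946353 m³/qt) = 69277.3 qt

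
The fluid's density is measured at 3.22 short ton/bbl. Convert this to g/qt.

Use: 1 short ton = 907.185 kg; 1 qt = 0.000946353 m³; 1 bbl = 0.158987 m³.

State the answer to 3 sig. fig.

3.22 short ton/bbl × 907.185 kg/short ton ÷ 0.158987 m³/bbl = 18373.4 kg/m³
18373.4 kg/m³ ÷ 0.001 kg/g × 0.000946353 m³/qt = 17387.7 g/qt

1.74×10⁴ g/qt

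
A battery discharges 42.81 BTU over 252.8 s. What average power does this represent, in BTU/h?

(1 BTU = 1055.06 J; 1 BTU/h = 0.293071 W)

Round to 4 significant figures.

42.81 BTU × 1055.06 → 45167.1 J
P = E / t = 45167.1 J / 252.8 s = 178.667 W
178.667 W ÷ (0.293071 W/BTU/h) = 609.637 BTU/h

609.6 BTU/h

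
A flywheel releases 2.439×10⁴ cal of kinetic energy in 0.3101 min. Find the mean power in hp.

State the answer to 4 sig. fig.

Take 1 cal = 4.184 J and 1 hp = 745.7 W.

2.439×10⁴ cal × 4.184 → 102048 J
0.3101 min × 60 → 18.606 s
P = E / t = 102048 J / 18.606 s = 5484.68 W
5484.68 W ÷ (745.7 W/hp) = 7.35508 hp

7.355 hp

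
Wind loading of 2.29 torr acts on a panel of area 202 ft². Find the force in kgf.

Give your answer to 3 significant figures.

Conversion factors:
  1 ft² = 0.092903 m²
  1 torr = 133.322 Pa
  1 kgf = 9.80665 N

584 kgf

2.29 torr × 133.322 → 305.307 Pa
202 ft² × 0.092903 → 18.7664 m²
F = P × A = 305.307 Pa × 18.7664 m² = 5729.51 N
5729.51 N ÷ (9.80665 N/kgf) = 584.247 kgf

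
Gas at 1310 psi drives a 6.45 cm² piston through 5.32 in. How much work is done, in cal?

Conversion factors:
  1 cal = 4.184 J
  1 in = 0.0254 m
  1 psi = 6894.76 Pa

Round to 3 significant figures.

188 cal

1310 psi → 9.03214×10⁶ Pa
6.45 cm² → 6.45×10⁻⁴ m²
F = P × A = 9.03214×10⁶ × 6.45×10⁻⁴ = 5825.73 N
5.32 in → 0.135128 m
W = F × d = 5825.73 × 0.135128 = 787.219 J
In cal: 787.219 / 4.184 = 188.15 cal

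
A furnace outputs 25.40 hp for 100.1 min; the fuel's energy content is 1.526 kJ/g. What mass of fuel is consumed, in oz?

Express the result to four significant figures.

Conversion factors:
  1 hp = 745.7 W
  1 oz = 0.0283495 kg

25.40 hp → 18940.8 W
100.1 min → 6006 s
E = P × t = 18940.8 × 6006 = 1.13758×10⁸ J
1.526 kJ/g → 1.526×10⁶ J/kg
m = E / e_s = 1.13758×10⁸ / 1.526×10⁶ = 74.5465 kg
In oz: 74.5465 / 0.0283495 = 2629.55 oz

2630 oz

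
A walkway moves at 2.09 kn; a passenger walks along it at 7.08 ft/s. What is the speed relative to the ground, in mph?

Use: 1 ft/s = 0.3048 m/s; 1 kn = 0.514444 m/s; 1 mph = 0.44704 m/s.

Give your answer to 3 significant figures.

7.23 mph

2.09 kn × 0.514444 = 1.07519 m/s
7.08 ft/s × 0.3048 = 2.15798 m/s
Sum: 1.07519 + 2.15798 = 3.23317 m/s
In mph: 3.23317 / 0.44704 = 7.2324 mph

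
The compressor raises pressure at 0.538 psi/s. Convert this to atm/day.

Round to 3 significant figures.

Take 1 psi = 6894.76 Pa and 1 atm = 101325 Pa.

0.538 psi/s × 6894.76 Pa/psi = 3709.38 Pa/s
3709.38 Pa/s ÷ 101325 Pa/atm × 86400 s/day = 3162.99 atm/day

3160 atm/day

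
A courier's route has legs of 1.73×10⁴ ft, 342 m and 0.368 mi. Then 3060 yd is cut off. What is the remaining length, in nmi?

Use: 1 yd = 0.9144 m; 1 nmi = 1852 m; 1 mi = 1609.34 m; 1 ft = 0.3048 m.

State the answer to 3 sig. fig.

1.73×10⁴ ft × 0.3048 = 5273.04 m
342 m (already m)
0.368 mi × 1609.34 = 592.237 m
3060 yd × 0.9144 = 2798.06 m
Sum: 5273.04 + 342 + 592.237 − 2798.06 = 3409.22 m
In nmi: 3409.22 / 1852 = 1.84083 nmi

1.84 nmi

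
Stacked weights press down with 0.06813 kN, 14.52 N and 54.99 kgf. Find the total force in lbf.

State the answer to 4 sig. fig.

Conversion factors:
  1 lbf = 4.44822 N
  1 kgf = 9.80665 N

0.06813 kN × 1000 → 68.13 N
14.52 N (already N)
54.99 kgf × 9.80665 → 539.268 N
Combined: 68.13 + 14.52 + 539.268 = 621.918 N
In lbf: 621.918 / 4.44822 = 139.813 lbf

139.8 lbf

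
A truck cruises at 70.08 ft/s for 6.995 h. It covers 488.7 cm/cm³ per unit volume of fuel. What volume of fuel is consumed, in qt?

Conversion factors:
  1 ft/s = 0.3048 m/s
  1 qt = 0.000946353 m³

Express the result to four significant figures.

116.3 qt

70.08 ft/s → 21.3604 m/s
6.995 h → 25182 s
d = v × t = 21.3604 × 25182 = 537898 m
488.7 cm/cm³ → 4.887×10⁶ m/m³
V = d / (distance per unit fuel) = 537898 / 4.887×10⁶ = 0.110067 m³
In qt: 0.110067 / 0.000946353 = 116.306 qt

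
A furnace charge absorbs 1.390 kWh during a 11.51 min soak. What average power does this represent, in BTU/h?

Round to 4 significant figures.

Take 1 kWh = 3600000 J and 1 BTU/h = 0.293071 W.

2.472×10⁴ BTU/h

1.390 kWh × 3600000 = 5.004×10⁶ J
11.51 min × 60 = 690.6 s
P = E / t = 5.004×10⁶ J / 690.6 s = 7245.87 W
7245.87 W ÷ (0.293071 W/BTU/h) = 24723.9 BTU/h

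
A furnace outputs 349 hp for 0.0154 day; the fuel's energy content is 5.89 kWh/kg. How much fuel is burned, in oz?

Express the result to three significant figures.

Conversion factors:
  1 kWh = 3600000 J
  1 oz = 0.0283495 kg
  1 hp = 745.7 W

349 hp → 260249 W
0.0154 day → 1330.56 s
E = P × t = 260249 × 1330.56 = 3.46277×10⁸ J
5.89 kWh/kg → 2.1204×10⁷ J/kg
m = E / e_s = 3.46277×10⁸ / 2.1204×10⁷ = 16.3307 kg
In oz: 16.3307 / 0.0283495 = 576.049 oz

576 oz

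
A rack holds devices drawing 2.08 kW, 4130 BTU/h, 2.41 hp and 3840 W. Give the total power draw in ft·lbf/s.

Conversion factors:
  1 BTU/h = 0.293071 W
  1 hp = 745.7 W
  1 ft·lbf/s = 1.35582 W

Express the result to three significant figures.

6580 ft·lbf/s

2.08 kW × 1000 → 2080 W
4130 BTU/h × 0.293071 → 1210.38 W
2.41 hp × 745.7 → 1797.14 W
3840 W (already W)
Combined: 2080 + 1210.38 + 1797.14 + 3840 = 8927.52 W
In ft·lbf/s: 8927.52 / 1.35582 = 6584.59 ft·lbf/s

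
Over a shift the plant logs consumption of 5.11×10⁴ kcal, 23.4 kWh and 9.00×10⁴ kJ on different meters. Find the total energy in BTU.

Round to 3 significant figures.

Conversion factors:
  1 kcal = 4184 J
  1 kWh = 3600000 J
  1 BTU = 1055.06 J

3.68×10⁵ BTU

5.11×10⁴ kcal × 4184 = 2.13802×10⁸ J
23.4 kWh × 3600000 = 8.424×10⁷ J
9.00×10⁴ kJ × 1000 = 9×10⁷ J
Combined: 2.13802×10⁸ + 8.424×10⁷ + 9×10⁷ = 3.88042×10⁸ J
In BTU: 3.88042×10⁸ / 1055.06 = 367791 BTU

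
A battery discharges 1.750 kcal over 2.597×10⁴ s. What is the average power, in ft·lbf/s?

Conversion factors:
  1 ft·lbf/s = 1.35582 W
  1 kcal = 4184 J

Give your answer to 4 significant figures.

0.2079 ft·lbf/s

1.750 kcal × 4184 = 7322 J
P = E / t = 7322 J / 25970 s = 0.281941 W
0.281941 W ÷ (1.35582 W/ft·lbf/s) = 0.207949 ft·lbf/s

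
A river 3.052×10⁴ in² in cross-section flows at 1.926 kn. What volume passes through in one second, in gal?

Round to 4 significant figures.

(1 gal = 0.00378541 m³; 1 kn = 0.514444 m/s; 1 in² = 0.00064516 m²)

1.926 kn × 0.514444 → 0.990819 m/s
3.052×10⁴ in² × 0.00064516 → 19.6903 m²
V = v × A × t = 0.990819 m/s × 19.6903 m² × 1 s = 19.5095 m³
19.5095 m³ ÷ (0.00378541 m³/gal) = 5153.87 gal

5154 gal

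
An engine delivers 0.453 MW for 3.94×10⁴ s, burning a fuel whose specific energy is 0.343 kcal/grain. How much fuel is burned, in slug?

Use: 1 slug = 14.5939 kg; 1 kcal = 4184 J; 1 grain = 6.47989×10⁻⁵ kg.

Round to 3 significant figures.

55.2 slug

0.453 MW → 453000 W
E = P × t = 453000 × 39400 = 1.78482×10¹⁰ J
0.343 kcal/grain → 2.21472×10⁷ J/kg
m = E / e_s = 1.78482×10¹⁰ / 2.21472×10⁷ = 805.89 kg
In slug: 805.89 / 14.5939 = 55.221 slug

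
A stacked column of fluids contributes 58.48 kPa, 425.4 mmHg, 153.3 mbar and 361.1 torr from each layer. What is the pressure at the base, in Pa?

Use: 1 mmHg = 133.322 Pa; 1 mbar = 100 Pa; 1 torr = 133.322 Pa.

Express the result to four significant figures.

58.48 kPa × 1000 = 58480 Pa
425.4 mmHg × 133.322 = 56715.2 Pa
153.3 mbar × 100 = 15330 Pa
361.1 torr × 133.322 = 48142.6 Pa
Combined: 58480 + 56715.2 + 15330 + 48142.6 = 178668 Pa

1.787×10⁵ Pa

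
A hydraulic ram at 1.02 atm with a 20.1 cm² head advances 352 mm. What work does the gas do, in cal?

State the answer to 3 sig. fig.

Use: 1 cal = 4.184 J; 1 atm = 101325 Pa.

1.02 atm → 103352 Pa
20.1 cm² → 0.00201 m²
F = P × A = 103352 × 0.00201 = 207.738 N
352 mm → 0.352 m
W = F × d = 207.738 × 0.352 = 73.1238 J
In cal: 73.1238 / 4.184 = 17.477 cal

17.5 cal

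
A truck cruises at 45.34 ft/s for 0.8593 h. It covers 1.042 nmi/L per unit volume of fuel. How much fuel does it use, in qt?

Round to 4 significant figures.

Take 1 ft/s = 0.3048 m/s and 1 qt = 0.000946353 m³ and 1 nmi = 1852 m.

23.41 qt

45.34 ft/s → 13.8196 m/s
0.8593 h → 3093.48 s
d = v × t = 13.8196 × 3093.48 = 42750.7 m
1.042 nmi/L → 1.92978×10⁶ m/m³
V = d / (distance per unit fuel) = 42750.7 / 1.92978×10⁶ = 0.0221531 m³
In qt: 0.0221531 / 0.000946353 = 23.4089 qt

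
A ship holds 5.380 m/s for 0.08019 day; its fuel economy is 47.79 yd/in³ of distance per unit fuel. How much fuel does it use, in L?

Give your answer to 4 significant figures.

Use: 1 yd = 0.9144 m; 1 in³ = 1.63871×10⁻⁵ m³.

13.98 L

0.08019 day → 6928.42 s
d = v × t = 5.38 × 6928.42 = 37274.9 m
47.79 yd/in³ → 2.66668×10⁶ m/m³
V = d / (distance per unit fuel) = 37274.9 / 2.66668×10⁶ = 0.013978 m³
In L: 0.013978 / 0.001 = 13.978 L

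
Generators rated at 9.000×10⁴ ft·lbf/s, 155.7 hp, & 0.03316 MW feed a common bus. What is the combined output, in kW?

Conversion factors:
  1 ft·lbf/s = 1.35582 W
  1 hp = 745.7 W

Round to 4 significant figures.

9.000×10⁴ ft·lbf/s × 1.35582 → 122024 W
155.7 hp × 745.7 → 116105 W
0.03316 MW × 1000000 → 33160 W
Combined: 122024 + 116105 + 33160 = 271289 W
In kW: 271289 / 1000 = 271.289 kW

271.3 kW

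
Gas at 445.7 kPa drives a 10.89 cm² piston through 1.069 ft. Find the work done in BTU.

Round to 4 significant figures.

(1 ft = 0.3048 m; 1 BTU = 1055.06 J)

445.7 kPa → 445700 Pa
10.89 cm² → 0.001089 m²
F = P × A = 445700 × 0.001089 = 485.367 N
1.069 ft → 0.325831 m
W = F × d = 485.367 × 0.325831 = 158.148 J
In BTU: 158.148 / 1055.06 = 0.149895 BTU

0.1499 BTU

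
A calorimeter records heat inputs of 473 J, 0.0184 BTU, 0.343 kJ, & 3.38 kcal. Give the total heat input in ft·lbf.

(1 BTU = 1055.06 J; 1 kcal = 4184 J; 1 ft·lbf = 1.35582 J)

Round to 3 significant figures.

1.10×10⁴ ft·lbf

473 J (already J)
0.0184 BTU × 1055.06 = 19.4131 J
0.343 kJ × 1000 = 343 J
3.38 kcal × 4184 = 14141.9 J
Total: 473 + 19.4131 + 343 + 14141.9 = 14977.3 J
In ft·lbf: 14977.3 / 1.35582 = 11046.7 ft·lbf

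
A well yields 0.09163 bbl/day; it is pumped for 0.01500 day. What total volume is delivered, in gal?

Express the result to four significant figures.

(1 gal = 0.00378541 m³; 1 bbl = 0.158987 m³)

0.09163 bbl/day → 1.68611×10⁻⁷ m³/s
0.01500 day → 1296 s
V = Q × t = 1.68611×10⁻⁷ × 1296 = 2.1852×10⁻⁴ m³
In gal: 2.1852×10⁻⁴ / 0.00378541 = 0.0577269 gal

0.05773 gal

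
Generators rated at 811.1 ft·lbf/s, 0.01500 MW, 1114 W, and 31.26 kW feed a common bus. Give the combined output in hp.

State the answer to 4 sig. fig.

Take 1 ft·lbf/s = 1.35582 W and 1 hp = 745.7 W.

811.1 ft·lbf/s × 1.35582 = 1099.71 W
0.01500 MW × 1000000 = 15000 W
1114 W (already W)
31.26 kW × 1000 = 31260 W
Sum: 1099.71 + 15000 + 1114 + 31260 = 48473.7 W
In hp: 48473.7 / 745.7 = 65.0043 hp

65.00 hp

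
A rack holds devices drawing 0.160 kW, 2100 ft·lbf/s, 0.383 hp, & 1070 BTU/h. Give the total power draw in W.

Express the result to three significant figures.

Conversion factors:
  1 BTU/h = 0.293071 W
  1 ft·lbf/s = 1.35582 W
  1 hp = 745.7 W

0.160 kW × 1000 = 160 W
2100 ft·lbf/s × 1.35582 = 2847.22 W
0.383 hp × 745.7 = 285.603 W
1070 BTU/h × 0.293071 = 313.586 W
Combined: 160 + 2847.22 + 285.603 + 313.586 = 3606.41 W

3610 W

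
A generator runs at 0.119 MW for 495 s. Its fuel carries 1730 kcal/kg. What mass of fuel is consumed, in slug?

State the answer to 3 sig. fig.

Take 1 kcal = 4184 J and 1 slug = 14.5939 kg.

0.558 slug

0.119 MW → 119000 W
E = P × t = 119000 × 495 = 5.8905×10⁷ J
1730 kcal/kg → 7.23832×10⁶ J/kg
m = E / e_s = 5.8905×10⁷ / 7.23832×10⁶ = 8.13794 kg
In slug: 8.13794 / 14.5939 = 0.557626 slug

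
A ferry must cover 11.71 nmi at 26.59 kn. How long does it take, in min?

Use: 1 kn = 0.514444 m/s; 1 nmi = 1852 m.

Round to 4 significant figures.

26.42 min

11.71 nmi × 1852 = 21686.9 m
26.59 kn × 0.514444 = 13.6791 m/s
t = d / v = 21686.9 m / 13.6791 m/s = 1585.4 s
1585.4 s ÷ (60 s/min) = 26.4233 min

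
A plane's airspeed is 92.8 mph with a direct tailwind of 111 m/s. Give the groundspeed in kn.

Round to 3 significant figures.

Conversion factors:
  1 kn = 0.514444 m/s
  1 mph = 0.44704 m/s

92.8 mph × 0.44704 → 41.4853 m/s
111 m/s (already m/s)
Sum: 41.4853 + 111 = 152.485 m/s
In kn: 152.485 / 0.514444 = 296.407 kn

296 kn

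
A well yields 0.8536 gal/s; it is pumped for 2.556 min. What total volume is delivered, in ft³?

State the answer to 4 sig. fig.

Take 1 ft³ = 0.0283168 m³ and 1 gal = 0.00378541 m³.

0.8536 gal/s → 0.00323123 m³/s
2.556 min → 153.36 s
V = Q × t = 0.00323123 × 153.36 = 0.495541 m³
In ft³: 0.495541 / 0.0283168 = 17.4999 ft³

17.50 ft³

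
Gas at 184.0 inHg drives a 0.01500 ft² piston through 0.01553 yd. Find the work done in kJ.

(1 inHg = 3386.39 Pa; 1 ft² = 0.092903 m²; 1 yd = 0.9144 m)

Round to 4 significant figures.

0.01233 kJ

184.0 inHg → 623096 Pa
0.01500 ft² → 0.00139354 m²
F = P × A = 623096 × 0.00139354 = 868.309 N
0.01553 yd → 0.0142006 m
W = F × d = 868.309 × 0.0142006 = 12.3305 J
In kJ: 12.3305 / 1000 = 0.0123305 kJ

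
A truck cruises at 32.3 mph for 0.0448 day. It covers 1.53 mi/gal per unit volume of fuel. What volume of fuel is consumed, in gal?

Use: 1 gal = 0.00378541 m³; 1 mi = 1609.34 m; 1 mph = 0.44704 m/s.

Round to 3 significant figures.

22.7 gal

32.3 mph → 14.4394 m/s
0.0448 day → 3870.72 s
d = v × t = 14.4394 × 3870.72 = 55890.9 m
1.53 mi/gal → 650469 m/m³
V = d / (distance per unit fuel) = 55890.9 / 650469 = 0.085924 m³
In gal: 0.085924 / 0.00378541 = 22.6987 gal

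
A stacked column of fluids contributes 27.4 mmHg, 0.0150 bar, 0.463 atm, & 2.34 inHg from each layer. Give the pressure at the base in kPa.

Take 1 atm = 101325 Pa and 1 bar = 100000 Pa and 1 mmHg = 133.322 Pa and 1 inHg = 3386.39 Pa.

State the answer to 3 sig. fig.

27.4 mmHg × 133.322 → 3653.02 Pa
0.0150 bar × 100000 → 1500 Pa
0.463 atm × 101325 → 46913.5 Pa
2.34 inHg × 3386.39 → 7924.15 Pa
Total: 3653.02 + 1500 + 46913.5 + 7924.15 = 59990.7 Pa
In kPa: 59990.7 / 1000 = 59.9907 kPa

60.0 kPa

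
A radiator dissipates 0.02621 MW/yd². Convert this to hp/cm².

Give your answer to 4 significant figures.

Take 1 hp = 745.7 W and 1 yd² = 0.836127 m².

0.02621 MW/yd² × 1000000 W/MW ÷ 0.836127 m²/yd² = 31346.9 W/m²
31346.9 W/m² ÷ 745.7 W/hp × 0.0001 m²/cm² = 0.00420369 hp/cm²

0.004204 hp/cm²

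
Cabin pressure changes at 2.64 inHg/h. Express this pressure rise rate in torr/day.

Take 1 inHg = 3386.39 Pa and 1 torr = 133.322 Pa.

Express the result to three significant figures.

1610 torr/day

2.64 inHg/h × 3386.39 Pa/inHg ÷ 3600 s/h = 2.48335 Pa/s
2.48335 Pa/s ÷ 133.322 Pa/torr × 86400 s/day = 1609.35 torr/day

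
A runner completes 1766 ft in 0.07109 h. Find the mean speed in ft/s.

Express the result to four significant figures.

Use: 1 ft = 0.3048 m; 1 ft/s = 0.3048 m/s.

6.900 ft/s

1766 ft × 0.3048 → 538.277 m
0.07109 h × 3600 → 255.924 s
v = d / t = 538.277 m / 255.924 s = 2.10327 m/s
2.10327 m/s ÷ (0.3048 m/s/ft/s) = 6.90049 ft/s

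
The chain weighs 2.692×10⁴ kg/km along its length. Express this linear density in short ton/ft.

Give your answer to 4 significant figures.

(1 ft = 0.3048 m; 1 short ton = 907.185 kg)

2.692×10⁴ kg/km ÷ 1000 m/km = 26.92 kg/m
26.92 kg/m ÷ 907.185 kg/short ton × 0.3048 m/ft = 0.0090447 short ton/ft

0.009045 short ton/ft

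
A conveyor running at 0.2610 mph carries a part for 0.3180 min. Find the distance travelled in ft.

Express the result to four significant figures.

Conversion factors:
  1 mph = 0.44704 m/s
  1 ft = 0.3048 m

0.2610 mph × 0.44704 → 0.116677 m/s
0.3180 min × 60 → 19.08 s
d = v × t = 0.116677 m/s × 19.08 s = 2.2262 m
2.2262 m ÷ (0.3048 m/ft) = 7.30381 ft

7.304 ft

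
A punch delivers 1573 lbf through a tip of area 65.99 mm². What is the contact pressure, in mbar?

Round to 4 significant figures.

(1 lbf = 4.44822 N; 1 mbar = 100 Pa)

1573 lbf × 4.44822 = 6997.05 N
65.99 mm² × 10⁻⁶ = 6.599×10⁻⁵ m²
P = F / A = 6997.05 N / 6.599×10⁻⁵ m² = 1.06032×10⁸ Pa
1.06032×10⁸ Pa ÷ (100 Pa/mbar) = 1.06032×10⁶ mbar

1.060×10⁶ mbar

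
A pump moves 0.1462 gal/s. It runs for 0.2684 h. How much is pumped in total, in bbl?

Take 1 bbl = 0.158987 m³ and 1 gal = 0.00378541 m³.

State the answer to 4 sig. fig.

3.363 bbl

0.1462 gal/s → 5.53427×10⁻⁴ m³/s
0.2684 h → 966.24 s
V = Q × t = 5.53427×10⁻⁴ × 966.24 = 0.534743 m³
In bbl: 0.534743 / 0.158987 = 3.36344 bbl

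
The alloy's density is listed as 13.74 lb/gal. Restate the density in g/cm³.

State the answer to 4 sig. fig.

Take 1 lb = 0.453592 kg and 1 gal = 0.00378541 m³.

13.74 lb/gal × 0.453592 kg/lb ÷ 0.00378541 m³/gal = 1646.41 kg/m³
1646.41 kg/m³ ÷ 0.001 kg/g × 10⁻⁶ m³/cm³ = 1.64641 g/cm³

1.646 g/cm³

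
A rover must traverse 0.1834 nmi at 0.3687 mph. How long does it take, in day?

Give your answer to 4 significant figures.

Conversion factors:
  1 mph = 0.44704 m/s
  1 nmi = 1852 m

0.1834 nmi × 1852 = 339.657 m
0.3687 mph × 0.44704 = 0.164824 m/s
t = d / v = 339.657 m / 0.164824 m/s = 2060.73 s
2060.73 s ÷ (86400 s/day) = 0.023851 day

0.02385 day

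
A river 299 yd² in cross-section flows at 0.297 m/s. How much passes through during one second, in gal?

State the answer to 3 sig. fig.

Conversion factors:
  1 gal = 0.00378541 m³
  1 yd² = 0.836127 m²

299 yd² × 0.836127 = 250.002 m²
V = v × A × t = 0.297 m/s × 250.002 m² × 1 s = 74.2506 m³
74.2506 m³ ÷ (0.00378541 m³/gal) = 19614.9 gal

1.96×10⁴ gal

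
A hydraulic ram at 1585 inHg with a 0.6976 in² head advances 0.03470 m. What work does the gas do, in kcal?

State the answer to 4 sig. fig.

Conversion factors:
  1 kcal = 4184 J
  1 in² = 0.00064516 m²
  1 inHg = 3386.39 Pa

0.02003 kcal

1585 inHg → 5.36743×10⁶ Pa
0.6976 in² → 4.50064×10⁻⁴ m²
F = P × A = 5.36743×10⁶ × 4.50064×10⁻⁴ = 2415.69 N
W = F × d = 2415.69 × 0.0347 = 83.8244 J
In kcal: 83.8244 / 4184 = 0.0200345 kcal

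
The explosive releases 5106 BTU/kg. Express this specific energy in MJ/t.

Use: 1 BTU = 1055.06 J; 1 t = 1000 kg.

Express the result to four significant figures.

5387 MJ/t

5106 BTU/kg × 1055.06 J/BTU = 5.38714×10⁶ J/kg
5.38714×10⁶ J/kg ÷ 1000000 J/MJ × 1000 kg/t = 5387.14 MJ/t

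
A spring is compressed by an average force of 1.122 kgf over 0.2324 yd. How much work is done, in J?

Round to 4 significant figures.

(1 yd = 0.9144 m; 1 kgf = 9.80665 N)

1.122 kgf × 9.80665 = 11.0031 N
0.2324 yd × 0.9144 = 0.212507 m
W = F × d = 11.0031 N × 0.212507 m = 2.33824 J

2.338 J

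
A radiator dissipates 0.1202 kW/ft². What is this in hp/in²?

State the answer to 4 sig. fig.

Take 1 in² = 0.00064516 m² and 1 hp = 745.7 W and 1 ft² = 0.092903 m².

0.001119 hp/in²

0.1202 kW/ft² × 1000 W/kW ÷ 0.092903 m²/ft² = 1293.82 W/m²
1293.82 W/m² ÷ 745.7 W/hp × 0.00064516 m²/in² = 0.00111938 hp/in²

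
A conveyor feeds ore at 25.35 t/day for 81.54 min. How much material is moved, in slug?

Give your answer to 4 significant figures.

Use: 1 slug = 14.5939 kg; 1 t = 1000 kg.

25.35 t/day → 0.293403 kg/s
81.54 min → 4892.4 s
m = ṁ × t = 0.293403 × 4892.4 = 1435.44 kg
In slug: 1435.44 / 14.5939 = 98.3589 slug

98.36 slug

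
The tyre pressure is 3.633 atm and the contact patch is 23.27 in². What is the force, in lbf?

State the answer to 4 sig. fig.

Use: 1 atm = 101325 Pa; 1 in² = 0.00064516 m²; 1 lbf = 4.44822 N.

3.633 atm × 101325 → 368114 Pa
23.27 in² × 0.00064516 → 0.0150129 m²
F = P × A = 368114 Pa × 0.0150129 m² = 5526.46 N
5526.46 N ÷ (4.44822 N/lbf) = 1242.4 lbf

1242 lbf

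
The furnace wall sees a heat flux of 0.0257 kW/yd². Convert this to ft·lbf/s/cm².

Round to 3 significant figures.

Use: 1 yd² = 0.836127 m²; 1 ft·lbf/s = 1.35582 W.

0.0257 kW/yd² × 1000 W/kW ÷ 0.836127 m²/yd² = 30.737 W/m²
30.737 W/m² ÷ 1.35582 W/ft·lbf/s × 0.0001 m²/cm² = 0.00226704 ft·lbf/s/cm²

0.00227 ft·lbf/s/cm²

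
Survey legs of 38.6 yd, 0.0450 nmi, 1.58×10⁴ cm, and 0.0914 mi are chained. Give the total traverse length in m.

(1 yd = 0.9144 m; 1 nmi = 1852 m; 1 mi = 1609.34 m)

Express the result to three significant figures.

424 m

38.6 yd × 0.9144 = 35.2958 m
0.0450 nmi × 1852 = 83.34 m
1.58×10⁴ cm × 0.01 = 158 m
0.0914 mi × 1609.34 = 147.094 m
Total: 35.2958 + 83.34 + 158 + 147.094 = 423.73 m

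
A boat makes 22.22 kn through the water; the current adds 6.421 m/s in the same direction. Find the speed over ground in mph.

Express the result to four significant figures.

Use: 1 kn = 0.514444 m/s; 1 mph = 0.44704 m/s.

22.22 kn × 0.514444 = 11.4309 m/s
6.421 m/s (already m/s)
Total: 11.4309 + 6.421 = 17.8519 m/s
In mph: 17.8519 / 0.44704 = 39.9336 mph

39.93 mph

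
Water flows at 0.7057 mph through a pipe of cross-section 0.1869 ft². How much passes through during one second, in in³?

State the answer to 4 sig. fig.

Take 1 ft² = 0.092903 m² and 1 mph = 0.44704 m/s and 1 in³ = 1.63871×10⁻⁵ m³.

0.7057 mph × 0.44704 → 0.315476 m/s
0.1869 ft² × 0.092903 → 0.0173636 m²
V = v × A × t = 0.315476 m/s × 0.0173636 m² × 1 s = 0.0054778 m³
0.0054778 m³ ÷ (1.63871×10⁻⁵ m³/in³) = 334.275 in³

334.3 in³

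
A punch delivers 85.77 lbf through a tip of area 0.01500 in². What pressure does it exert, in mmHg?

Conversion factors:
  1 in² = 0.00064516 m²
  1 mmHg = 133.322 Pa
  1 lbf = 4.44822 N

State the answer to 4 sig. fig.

2.957×10⁵ mmHg

85.77 lbf × 4.44822 → 381.524 N
0.01500 in² × 0.00064516 → 9.6774×10⁻⁶ m²
P = F / A = 381.524 N / 9.6774×10⁻⁶ m² = 3.94242×10⁷ Pa
3.94242×10⁷ Pa ÷ (133.322 Pa/mmHg) = 295707 mmHg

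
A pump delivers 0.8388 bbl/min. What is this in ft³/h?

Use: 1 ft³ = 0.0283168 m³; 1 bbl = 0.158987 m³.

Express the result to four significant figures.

282.6 ft³/h

0.8388 bbl/min × 0.158987 m³/bbl ÷ 60 s/min = 0.00222264 m³/s
0.00222264 m³/s ÷ 0.0283168 m³/ft³ × 3600 s/h = 282.571 ft³/h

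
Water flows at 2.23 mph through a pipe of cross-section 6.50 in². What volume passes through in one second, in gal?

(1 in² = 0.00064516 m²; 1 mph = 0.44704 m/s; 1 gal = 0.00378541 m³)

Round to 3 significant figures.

2.23 mph × 0.44704 → 0.996899 m/s
6.50 in² × 0.00064516 → 0.00419354 m²
V = v × A × t = 0.996899 m/s × 0.00419354 m² × 1 s = 0.00418054 m³
0.00418054 m³ ÷ (0.00378541 m³/gal) = 1.10438 gal

1.10 gal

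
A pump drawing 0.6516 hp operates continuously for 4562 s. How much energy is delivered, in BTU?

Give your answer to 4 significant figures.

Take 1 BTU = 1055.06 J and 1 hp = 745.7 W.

2101 BTU

0.6516 hp × 745.7 → 485.898 W
E = P × t = 485.898 W × 4562 s = 2.21667×10⁶ J
2.21667×10⁶ J ÷ (1055.06 J/BTU) = 2100.99 BTU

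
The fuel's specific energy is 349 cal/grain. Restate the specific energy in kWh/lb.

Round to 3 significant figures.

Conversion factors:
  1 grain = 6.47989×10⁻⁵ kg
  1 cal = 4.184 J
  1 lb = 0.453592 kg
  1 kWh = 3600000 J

2.84 kWh/lb

349 cal/grain × 4.184 J/cal ÷ 6.47989×10⁻⁵ kg/grain = 2.25346×10⁷ J/kg
2.25346×10⁷ J/kg ÷ 3600000 J/kWh × 0.453592 kg/lb = 2.83931 kWh/lb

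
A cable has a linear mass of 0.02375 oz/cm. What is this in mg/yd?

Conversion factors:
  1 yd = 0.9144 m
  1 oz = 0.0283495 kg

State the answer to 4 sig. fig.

6.157×10⁴ mg/yd

0.02375 oz/cm × 0.0283495 kg/oz ÷ 0.01 m/cm = 0.0673301 kg/m
0.0673301 kg/m ÷ 10⁻⁶ kg/mg × 0.9144 m/yd = 61566.6 mg/yd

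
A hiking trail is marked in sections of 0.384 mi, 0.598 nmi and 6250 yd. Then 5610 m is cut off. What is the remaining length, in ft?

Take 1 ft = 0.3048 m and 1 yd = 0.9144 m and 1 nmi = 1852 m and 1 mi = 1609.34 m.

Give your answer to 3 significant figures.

6010 ft

0.384 mi × 1609.34 = 617.987 m
0.598 nmi × 1852 = 1107.5 m
6250 yd × 0.9144 = 5715 m
5610 m (already m)
Result: 617.987 + 1107.5 + 5715 − 5610 = 1830.49 m
In ft: 1830.49 / 0.3048 = 6005.54 ft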